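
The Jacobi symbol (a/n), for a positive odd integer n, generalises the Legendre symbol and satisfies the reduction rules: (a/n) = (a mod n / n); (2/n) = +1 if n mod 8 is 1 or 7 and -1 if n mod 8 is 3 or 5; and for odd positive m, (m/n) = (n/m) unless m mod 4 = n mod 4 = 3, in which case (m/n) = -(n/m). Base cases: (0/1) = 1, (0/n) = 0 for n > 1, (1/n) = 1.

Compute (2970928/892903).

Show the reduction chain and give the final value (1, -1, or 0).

-1

(2970928/892903) = (292219/892903)   [reduce mod 892903]
reciprocity: (292219/892903) = -1·(892903/292219) since 292219 mod 4 = 3, 892903 mod 4 = 3; sign now -1
(892903/292219) = (16246/292219)   [reduce mod 292219]
16246 = 2^1·8123; (2/292219) = -1 since 292219 mod 8 = 3, so (16246/292219) = (-1)^1·(8123/292219); sign now +1
reciprocity: (8123/292219) = -1·(292219/8123) since 8123 mod 4 = 3, 292219 mod 4 = 3; sign now -1
(292219/8123) = (7914/8123)   [reduce mod 8123]
7914 = 2^1·3957; (2/8123) = -1 since 8123 mod 8 = 3, so (7914/8123) = (-1)^1·(3957/8123); sign now +1
reciprocity: (3957/8123) = +1·(8123/3957) since 3957 mod 4 = 1, 8123 mod 4 = 3; sign now +1
(8123/3957) = (209/3957)   [reduce mod 3957]
reciprocity: (209/3957) = +1·(3957/209) since 209 mod 4 = 1, 3957 mod 4 = 1; sign now +1
(3957/209) = (195/209)   [reduce mod 209]
reciprocity: (195/209) = +1·(209/195) since 195 mod 4 = 3, 209 mod 4 = 1; sign now +1
(209/195) = (14/195)   [reduce mod 195]
14 = 2^1·7; (2/195) = -1 since 195 mod 8 = 3, so (14/195) = (-1)^1·(7/195); sign now -1
reciprocity: (7/195) = -1·(195/7) since 7 mod 4 = 3, 195 mod 4 = 3; sign now +1
(195/7) = (6/7)   [reduce mod 7]
6 = 2^1·3; (2/7) = +1 since 7 mod 8 = 7, so (6/7) = (+1)^1·(3/7); sign now +1
reciprocity: (3/7) = -1·(7/3) since 3 mod 4 = 3, 7 mod 4 = 3; sign now -1
(7/3) = (1/3)   [reduce mod 3]
(1/3) = 1; final value = sign = -1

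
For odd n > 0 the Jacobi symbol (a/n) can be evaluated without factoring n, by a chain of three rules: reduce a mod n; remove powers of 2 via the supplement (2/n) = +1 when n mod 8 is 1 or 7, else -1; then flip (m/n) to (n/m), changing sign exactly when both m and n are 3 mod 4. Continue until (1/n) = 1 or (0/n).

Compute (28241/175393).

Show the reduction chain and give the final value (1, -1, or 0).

1

reciprocity: (28241/175393) = +1·(175393/28241) since 28241 mod 4 = 1, 175393 mod 4 = 1; sign now +1
(175393/28241) = (5947/28241)   [reduce mod 28241]
reciprocity: (5947/28241) = +1·(28241/5947) since 5947 mod 4 = 3, 28241 mod 4 = 1; sign now +1
(28241/5947) = (4453/5947)   [reduce mod 5947]
reciprocity: (4453/5947) = +1·(5947/4453) since 4453 mod 4 = 1, 5947 mod 4 = 3; sign now +1
(5947/4453) = (1494/4453)   [reduce mod 4453]
1494 = 2^1·747; (2/4453) = -1 since 4453 mod 8 = 5, so (1494/4453) = (-1)^1·(747/4453); sign now -1
reciprocity: (747/4453) = +1·(4453/747) since 747 mod 4 = 3, 4453 mod 4 = 1; sign now -1
(4453/747) = (718/747)   [reduce mod 747]
718 = 2^1·359; (2/747) = -1 since 747 mod 8 = 3, so (718/747) = (-1)^1·(359/747); sign now +1
reciprocity: (359/747) = -1·(747/359) since 359 mod 4 = 3, 747 mod 4 = 3; sign now -1
(747/359) = (29/359)   [reduce mod 359]
reciprocity: (29/359) = +1·(359/29) since 29 mod 4 = 1, 359 mod 4 = 3; sign now -1
(359/29) = (11/29)   [reduce mod 29]
reciprocity: (11/29) = +1·(29/11) since 11 mod 4 = 3, 29 mod 4 = 1; sign now -1
(29/11) = (7/11)   [reduce mod 11]
reciprocity: (7/11) = -1·(11/7) since 7 mod 4 = 3, 11 mod 4 = 3; sign now +1
(11/7) = (4/7)   [reduce mod 7]
4 = 2^2·1; (2/7) = +1 since 7 mod 8 = 7, so (4/7) = (+1)^2·(1/7); sign now +1
(1/7) = 1; final value = sign = +1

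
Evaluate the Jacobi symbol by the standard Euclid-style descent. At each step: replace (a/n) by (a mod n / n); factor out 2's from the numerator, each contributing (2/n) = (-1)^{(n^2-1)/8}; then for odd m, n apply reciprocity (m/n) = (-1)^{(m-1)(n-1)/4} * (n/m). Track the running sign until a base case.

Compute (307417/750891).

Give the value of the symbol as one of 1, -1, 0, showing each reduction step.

-1

flip (307417/750891) -> (750891/307417): both odd, 307417 mod 4 = 1, 750891 mod 4 = 3, so the flip contributes +1; sign now +1
(750891/307417): 750891 mod 307417 = 136057, so (750891/307417) = (136057/307417)
flip (136057/307417) -> (307417/136057): both odd, 136057 mod 4 = 1, 307417 mod 4 = 1, so the flip contributes +1; sign now +1
(307417/136057): 307417 mod 136057 = 35303, so (307417/136057) = (35303/136057)
flip (35303/136057) -> (136057/35303): both odd, 35303 mod 4 = 3, 136057 mod 4 = 1, so the flip contributes +1; sign now +1
(136057/35303): 136057 mod 35303 = 30148, so (136057/35303) = (30148/35303)
factor out 2^2: 30148 = 2^2·7537; with 35303 mod 8 = 7, (2/35303) = +1; sign now +1; continue with (7537/35303)
flip (7537/35303) -> (35303/7537): both odd, 7537 mod 4 = 1, 35303 mod 4 = 3, so the flip contributes +1; sign now +1
(35303/7537): 35303 mod 7537 = 5155, so (35303/7537) = (5155/7537)
flip (5155/7537) -> (7537/5155): both odd, 5155 mod 4 = 3, 7537 mod 4 = 1, so the flip contributes +1; sign now +1
(7537/5155): 7537 mod 5155 = 2382, so (7537/5155) = (2382/5155)
factor out 2^1: 2382 = 2^1·1191; with 5155 mod 8 = 3, (2/5155) = -1; sign now -1; continue with (1191/5155)
flip (1191/5155) -> (5155/1191): both odd, 1191 mod 4 = 3, 5155 mod 4 = 3, so the flip contributes -1; sign now +1
(5155/1191): 5155 mod 1191 = 391, so (5155/1191) = (391/1191)
flip (391/1191) -> (1191/391): both odd, 391 mod 4 = 3, 1191 mod 4 = 3, so the flip contributes -1; sign now -1
(1191/391): 1191 mod 391 = 18, so (1191/391) = (18/391)
factor out 2^1: 18 = 2^1·9; with 391 mod 8 = 7, (2/391) = +1; sign now -1; continue with (9/391)
flip (9/391) -> (391/9): both odd, 9 mod 4 = 1, 391 mod 4 = 3, so the flip contributes +1; sign now -1
(391/9): 391 mod 9 = 4, so (391/9) = (4/9)
factor out 2^2: 4 = 2^2·1; with 9 mod 8 = 1, (2/9) = +1; sign now -1; continue with (1/9)
reached (1/9) = 1, so the symbol is -1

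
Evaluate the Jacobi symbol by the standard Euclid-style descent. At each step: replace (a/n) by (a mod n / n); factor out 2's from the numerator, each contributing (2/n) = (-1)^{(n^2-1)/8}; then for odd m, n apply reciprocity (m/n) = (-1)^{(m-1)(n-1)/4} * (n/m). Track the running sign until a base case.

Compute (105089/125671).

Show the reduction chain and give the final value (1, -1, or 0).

1

reciprocity: (105089/125671) = +1·(125671/105089) since 105089 mod 4 = 1, 125671 mod 4 = 3; sign now +1
(125671/105089) = (20582/105089)   [reduce mod 105089]
20582 = 2^1·10291; (2/105089) = +1 since 105089 mod 8 = 1, so (20582/105089) = (+1)^1·(10291/105089); sign now +1
reciprocity: (10291/105089) = +1·(105089/10291) since 10291 mod 4 = 3, 105089 mod 4 = 1; sign now +1
(105089/10291) = (2179/10291)   [reduce mod 10291]
reciprocity: (2179/10291) = -1·(10291/2179) since 2179 mod 4 = 3, 10291 mod 4 = 3; sign now -1
(10291/2179) = (1575/2179)   [reduce mod 2179]
reciprocity: (1575/2179) = -1·(2179/1575) since 1575 mod 4 = 3, 2179 mod 4 = 3; sign now +1
(2179/1575) = (604/1575)   [reduce mod 1575]
604 = 2^2·151; (2/1575) = +1 since 1575 mod 8 = 7, so (604/1575) = (+1)^2·(151/1575); sign now +1
reciprocity: (151/1575) = -1·(1575/151) since 151 mod 4 = 3, 1575 mod 4 = 3; sign now -1
(1575/151) = (65/151)   [reduce mod 151]
reciprocity: (65/151) = +1·(151/65) since 65 mod 4 = 1, 151 mod 4 = 3; sign now -1
(151/65) = (21/65)   [reduce mod 65]
reciprocity: (21/65) = +1·(65/21) since 21 mod 4 = 1, 65 mod 4 = 1; sign now -1
(65/21) = (2/21)   [reduce mod 21]
2 = 2^1·1; (2/21) = -1 since 21 mod 8 = 5, so (2/21) = (-1)^1·(1/21); sign now +1
(1/21) = 1; final value = sign = +1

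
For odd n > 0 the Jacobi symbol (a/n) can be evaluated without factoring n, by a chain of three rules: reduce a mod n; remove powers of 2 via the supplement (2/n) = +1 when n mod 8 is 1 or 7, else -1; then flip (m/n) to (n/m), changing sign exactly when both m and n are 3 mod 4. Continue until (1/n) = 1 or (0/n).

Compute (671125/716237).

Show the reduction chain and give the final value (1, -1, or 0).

1

reciprocity: (671125/716237) = +1·(716237/671125) since 671125 mod 4 = 1, 716237 mod 4 = 1; sign now +1
(716237/671125) = (45112/671125)   [reduce mod 671125]
45112 = 2^3·5639; (2/671125) = -1 since 671125 mod 8 = 5, so (45112/671125) = (-1)^3·(5639/671125); sign now -1
reciprocity: (5639/671125) = +1·(671125/5639) since 5639 mod 4 = 3, 671125 mod 4 = 1; sign now -1
(671125/5639) = (84/5639)   [reduce mod 5639]
84 = 2^2·21; (2/5639) = +1 since 5639 mod 8 = 7, so (84/5639) = (+1)^2·(21/5639); sign now -1
reciprocity: (21/5639) = +1·(5639/21) since 21 mod 4 = 1, 5639 mod 4 = 3; sign now -1
(5639/21) = (11/21)   [reduce mod 21]
reciprocity: (11/21) = +1·(21/11) since 11 mod 4 = 3, 21 mod 4 = 1; sign now -1
(21/11) = (10/11)   [reduce mod 11]
10 = 2^1·5; (2/11) = -1 since 11 mod 8 = 3, so (10/11) = (-1)^1·(5/11); sign now +1
reciprocity: (5/11) = +1·(11/5) since 5 mod 4 = 1, 11 mod 4 = 3; sign now +1
(11/5) = (1/5)   [reduce mod 5]
(1/5) = 1; final value = sign = +1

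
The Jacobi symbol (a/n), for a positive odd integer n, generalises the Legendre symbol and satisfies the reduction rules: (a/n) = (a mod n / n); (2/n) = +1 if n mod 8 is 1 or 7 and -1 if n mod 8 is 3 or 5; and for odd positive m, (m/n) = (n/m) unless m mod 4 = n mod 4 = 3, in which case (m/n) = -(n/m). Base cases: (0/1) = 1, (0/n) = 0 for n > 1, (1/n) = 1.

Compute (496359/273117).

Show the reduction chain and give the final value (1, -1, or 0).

0

(496359/273117): 496359 mod 273117 = 223242, so (496359/273117) = (223242/273117)
factor out 2^1: 223242 = 2^1·111621; with 273117 mod 8 = 5, (2/273117) = -1; sign now -1; continue with (111621/273117)
flip (111621/273117) -> (273117/111621): both odd, 111621 mod 4 = 1, 273117 mod 4 = 1, so the flip contributes +1; sign now -1
(273117/111621): 273117 mod 111621 = 49875, so (273117/111621) = (49875/111621)
flip (49875/111621) -> (111621/49875): both odd, 49875 mod 4 = 3, 111621 mod 4 = 1, so the flip contributes +1; sign now -1
(111621/49875): 111621 mod 49875 = 11871, so (111621/49875) = (11871/49875)
flip (11871/49875) -> (49875/11871): both odd, 11871 mod 4 = 3, 49875 mod 4 = 3, so the flip contributes -1; sign now +1
(49875/11871): 49875 mod 11871 = 2391, so (49875/11871) = (2391/11871)
flip (2391/11871) -> (11871/2391): both odd, 2391 mod 4 = 3, 11871 mod 4 = 3, so the flip contributes -1; sign now -1
(11871/2391): 11871 mod 2391 = 2307, so (11871/2391) = (2307/2391)
flip (2307/2391) -> (2391/2307): both odd, 2307 mod 4 = 3, 2391 mod 4 = 3, so the flip contributes -1; sign now +1
(2391/2307): 2391 mod 2307 = 84, so (2391/2307) = (84/2307)
factor out 2^2: 84 = 2^2·21; with 2307 mod 8 = 3, (2/2307) = -1; sign now +1; continue with (21/2307)
flip (21/2307) -> (2307/21): both odd, 21 mod 4 = 1, 2307 mod 4 = 3, so the flip contributes +1; sign now +1
(2307/21): 2307 mod 21 = 18, so (2307/21) = (18/21)
factor out 2^1: 18 = 2^1·9; with 21 mod 8 = 5, (2/21) = -1; sign now -1; continue with (9/21)
flip (9/21) -> (21/9): both odd, 9 mod 4 = 1, 21 mod 4 = 1, so the flip contributes +1; sign now -1
(21/9): 21 mod 9 = 3, so (21/9) = (3/9)
flip (3/9) -> (9/3): both odd, 3 mod 4 = 3, 9 mod 4 = 1, so the flip contributes +1; sign now -1
(9/3): 9 mod 3 = 0, so (9/3) = (0/3)
reached (0/3); gcd(a, n) > 1, so (0/3) = 0 and the symbol is 0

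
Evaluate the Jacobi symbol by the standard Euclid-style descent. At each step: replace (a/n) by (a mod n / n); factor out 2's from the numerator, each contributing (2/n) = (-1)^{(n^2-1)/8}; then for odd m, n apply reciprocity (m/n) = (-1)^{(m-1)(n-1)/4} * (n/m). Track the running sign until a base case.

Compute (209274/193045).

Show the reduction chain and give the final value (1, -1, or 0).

(209274/193045) = (16229/193045)   [reduce mod 193045]
reciprocity: (16229/193045) = +1·(193045/16229) since 16229 mod 4 = 1, 193045 mod 4 = 1; sign now +1
(193045/16229) = (14526/16229)   [reduce mod 16229]
14526 = 2^1·7263; (2/16229) = -1 since 16229 mod 8 = 5, so (14526/16229) = (-1)^1·(7263/16229); sign now -1
reciprocity: (7263/16229) = +1·(16229/7263) since 7263 mod 4 = 3, 16229 mod 4 = 1; sign now -1
(16229/7263) = (1703/7263)   [reduce mod 7263]
reciprocity: (1703/7263) = -1·(7263/1703) since 1703 mod 4 = 3, 7263 mod 4 = 3; sign now +1
(7263/1703) = (451/1703)   [reduce mod 1703]
reciprocity: (451/1703) = -1·(1703/451) since 451 mod 4 = 3, 1703 mod 4 = 3; sign now -1
(1703/451) = (350/451)   [reduce mod 451]
350 = 2^1·175; (2/451) = -1 since 451 mod 8 = 3, so (350/451) = (-1)^1·(175/451); sign now +1
reciprocity: (175/451) = -1·(451/175) since 175 mod 4 = 3, 451 mod 4 = 3; sign now -1
(451/175) = (101/175)   [reduce mod 175]
reciprocity: (101/175) = +1·(175/101) since 101 mod 4 = 1, 175 mod 4 = 3; sign now -1
(175/101) = (74/101)   [reduce mod 101]
74 = 2^1·37; (2/101) = -1 since 101 mod 8 = 5, so (74/101) = (-1)^1·(37/101); sign now +1
reciprocity: (37/101) = +1·(101/37) since 37 mod 4 = 1, 101 mod 4 = 1; sign now +1
(101/37) = (27/37)   [reduce mod 37]
reciprocity: (27/37) = +1·(37/27) since 27 mod 4 = 3, 37 mod 4 = 1; sign now +1
(37/27) = (10/27)   [reduce mod 27]
10 = 2^1·5; (2/27) = -1 since 27 mod 8 = 3, so (10/27) = (-1)^1·(5/27); sign now -1
reciprocity: (5/27) = +1·(27/5) since 5 mod 4 = 1, 27 mod 4 = 3; sign now -1
(27/5) = (2/5)   [reduce mod 5]
2 = 2^1·1; (2/5) = -1 since 5 mod 8 = 5, so (2/5) = (-1)^1·(1/5); sign now +1
(1/5) = 1; final value = sign = +1

1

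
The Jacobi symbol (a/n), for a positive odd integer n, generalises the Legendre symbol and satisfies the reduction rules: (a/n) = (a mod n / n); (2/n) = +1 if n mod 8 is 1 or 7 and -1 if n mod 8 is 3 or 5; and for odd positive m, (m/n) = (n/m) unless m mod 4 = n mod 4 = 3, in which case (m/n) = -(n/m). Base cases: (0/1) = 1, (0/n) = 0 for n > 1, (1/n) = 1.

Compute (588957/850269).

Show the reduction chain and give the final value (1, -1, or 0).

0

reciprocity: (588957/850269) = +1·(850269/588957) since 588957 mod 4 = 1, 850269 mod 4 = 1; sign now +1
(850269/588957) = (261312/588957)   [reduce mod 588957]
261312 = 2^6·4083; (2/588957) = -1 since 588957 mod 8 = 5, so (261312/588957) = (-1)^6·(4083/588957); sign now +1
reciprocity: (4083/588957) = +1·(588957/4083) since 4083 mod 4 = 3, 588957 mod 4 = 1; sign now +1
(588957/4083) = (1005/4083)   [reduce mod 4083]
reciprocity: (1005/4083) = +1·(4083/1005) since 1005 mod 4 = 1, 4083 mod 4 = 3; sign now +1
(4083/1005) = (63/1005)   [reduce mod 1005]
reciprocity: (63/1005) = +1·(1005/63) since 63 mod 4 = 3, 1005 mod 4 = 1; sign now +1
(1005/63) = (60/63)   [reduce mod 63]
60 = 2^2·15; (2/63) = +1 since 63 mod 8 = 7, so (60/63) = (+1)^2·(15/63); sign now +1
reciprocity: (15/63) = -1·(63/15) since 15 mod 4 = 3, 63 mod 4 = 3; sign now -1
(63/15) = (3/15)   [reduce mod 15]
reciprocity: (3/15) = -1·(15/3) since 3 mod 4 = 3, 15 mod 4 = 3; sign now +1
(15/3) = (0/3)   [reduce mod 3]
(0/3) = 0   [gcd(a, n) > 1]; final value = 0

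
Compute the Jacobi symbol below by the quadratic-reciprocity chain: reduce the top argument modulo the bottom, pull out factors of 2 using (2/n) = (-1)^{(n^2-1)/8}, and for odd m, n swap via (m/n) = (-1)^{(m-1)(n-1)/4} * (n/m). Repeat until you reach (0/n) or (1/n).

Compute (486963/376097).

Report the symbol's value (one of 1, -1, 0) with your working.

(486963/376097) = (110866/376097)   [reduce mod 376097]
110866 = 2^1·55433; (2/376097) = +1 since 376097 mod 8 = 1, so (110866/376097) = (+1)^1·(55433/376097); sign now +1
reciprocity: (55433/376097) = +1·(376097/55433) since 55433 mod 4 = 1, 376097 mod 4 = 1; sign now +1
(376097/55433) = (43499/55433)   [reduce mod 55433]
reciprocity: (43499/55433) = +1·(55433/43499) since 43499 mod 4 = 3, 55433 mod 4 = 1; sign now +1
(55433/43499) = (11934/43499)   [reduce mod 43499]
11934 = 2^1·5967; (2/43499) = -1 since 43499 mod 8 = 3, so (11934/43499) = (-1)^1·(5967/43499); sign now -1
reciprocity: (5967/43499) = -1·(43499/5967) since 5967 mod 4 = 3, 43499 mod 4 = 3; sign now +1
(43499/5967) = (1730/5967)   [reduce mod 5967]
1730 = 2^1·865; (2/5967) = +1 since 5967 mod 8 = 7, so (1730/5967) = (+1)^1·(865/5967); sign now +1
reciprocity: (865/5967) = +1·(5967/865) since 865 mod 4 = 1, 5967 mod 4 = 3; sign now +1
(5967/865) = (777/865)   [reduce mod 865]
reciprocity: (777/865) = +1·(865/777) since 777 mod 4 = 1, 865 mod 4 = 1; sign now +1
(865/777) = (88/777)   [reduce mod 777]
88 = 2^3·11; (2/777) = +1 since 777 mod 8 = 1, so (88/777) = (+1)^3·(11/777); sign now +1
reciprocity: (11/777) = +1·(777/11) since 11 mod 4 = 3, 777 mod 4 = 1; sign now +1
(777/11) = (7/11)   [reduce mod 11]
reciprocity: (7/11) = -1·(11/7) since 7 mod 4 = 3, 11 mod 4 = 3; sign now -1
(11/7) = (4/7)   [reduce mod 7]
4 = 2^2·1; (2/7) = +1 since 7 mod 8 = 7, so (4/7) = (+1)^2·(1/7); sign now -1
(1/7) = 1; final value = sign = -1

-1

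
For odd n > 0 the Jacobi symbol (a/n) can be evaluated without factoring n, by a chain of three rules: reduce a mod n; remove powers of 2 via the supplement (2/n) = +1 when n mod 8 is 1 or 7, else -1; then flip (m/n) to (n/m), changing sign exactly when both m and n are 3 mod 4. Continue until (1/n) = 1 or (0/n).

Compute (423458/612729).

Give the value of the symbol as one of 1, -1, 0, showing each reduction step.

1

factor out 2^1: 423458 = 2^1·211729; with 612729 mod 8 = 1, (2/612729) = +1; sign now +1; continue with (211729/612729)
flip (211729/612729) -> (612729/211729): both odd, 211729 mod 4 = 1, 612729 mod 4 = 1, so the flip contributes +1; sign now +1
(612729/211729): 612729 mod 211729 = 189271, so (612729/211729) = (189271/211729)
flip (189271/211729) -> (211729/189271): both odd, 189271 mod 4 = 3, 211729 mod 4 = 1, so the flip contributes +1; sign now +1
(211729/189271): 211729 mod 189271 = 22458, so (211729/189271) = (22458/189271)
factor out 2^1: 22458 = 2^1·11229; with 189271 mod 8 = 7, (2/189271) = +1; sign now +1; continue with (11229/189271)
flip (11229/189271) -> (189271/11229): both odd, 11229 mod 4 = 1, 189271 mod 4 = 3, so the flip contributes +1; sign now +1
(189271/11229): 189271 mod 11229 = 9607, so (189271/11229) = (9607/11229)
flip (9607/11229) -> (11229/9607): both odd, 9607 mod 4 = 3, 11229 mod 4 = 1, so the flip contributes +1; sign now +1
(11229/9607): 11229 mod 9607 = 1622, so (11229/9607) = (1622/9607)
factor out 2^1: 1622 = 2^1·811; with 9607 mod 8 = 7, (2/9607) = +1; sign now +1; continue with (811/9607)
flip (811/9607) -> (9607/811): both odd, 811 mod 4 = 3, 9607 mod 4 = 3, so the flip contributes -1; sign now -1
(9607/811): 9607 mod 811 = 686, so (9607/811) = (686/811)
factor out 2^1: 686 = 2^1·343; with 811 mod 8 = 3, (2/811) = -1; sign now +1; continue with (343/811)
flip (343/811) -> (811/343): both odd, 343 mod 4 = 3, 811 mod 4 = 3, so the flip contributes -1; sign now -1
(811/343): 811 mod 343 = 125, so (811/343) = (125/343)
flip (125/343) -> (343/125): both odd, 125 mod 4 = 1, 343 mod 4 = 3, so the flip contributes +1; sign now -1
(343/125): 343 mod 125 = 93, so (343/125) = (93/125)
flip (93/125) -> (125/93): both odd, 93 mod 4 = 1, 125 mod 4 = 1, so the flip contributes +1; sign now -1
(125/93): 125 mod 93 = 32, so (125/93) = (32/93)
factor out 2^5: 32 = 2^5·1; with 93 mod 8 = 5, (2/93) = -1; sign now +1; continue with (1/93)
reached (1/93) = 1, so the symbol is +1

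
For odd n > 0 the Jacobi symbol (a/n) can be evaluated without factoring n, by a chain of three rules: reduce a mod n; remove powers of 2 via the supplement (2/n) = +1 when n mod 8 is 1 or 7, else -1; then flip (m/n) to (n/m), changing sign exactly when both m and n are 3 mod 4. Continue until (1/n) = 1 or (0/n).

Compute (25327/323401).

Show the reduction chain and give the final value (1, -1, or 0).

reciprocity: (25327/323401) = +1·(323401/25327) since 25327 mod 4 = 3, 323401 mod 4 = 1; sign now +1
(323401/25327) = (19477/25327)   [reduce mod 25327]
reciprocity: (19477/25327) = +1·(25327/19477) since 19477 mod 4 = 1, 25327 mod 4 = 3; sign now +1
(25327/19477) = (5850/19477)   [reduce mod 19477]
5850 = 2^1·2925; (2/19477) = -1 since 19477 mod 8 = 5, so (5850/19477) = (-1)^1·(2925/19477); sign now -1
reciprocity: (2925/19477) = +1·(19477/2925) since 2925 mod 4 = 1, 19477 mod 4 = 1; sign now -1
(19477/2925) = (1927/2925)   [reduce mod 2925]
reciprocity: (1927/2925) = +1·(2925/1927) since 1927 mod 4 = 3, 2925 mod 4 = 1; sign now -1
(2925/1927) = (998/1927)   [reduce mod 1927]
998 = 2^1·499; (2/1927) = +1 since 1927 mod 8 = 7, so (998/1927) = (+1)^1·(499/1927); sign now -1
reciprocity: (499/1927) = -1·(1927/499) since 499 mod 4 = 3, 1927 mod 4 = 3; sign now +1
(1927/499) = (430/499)   [reduce mod 499]
430 = 2^1·215; (2/499) = -1 since 499 mod 8 = 3, so (430/499) = (-1)^1·(215/499); sign now -1
reciprocity: (215/499) = -1·(499/215) since 215 mod 4 = 3, 499 mod 4 = 3; sign now +1
(499/215) = (69/215)   [reduce mod 215]
reciprocity: (69/215) = +1·(215/69) since 69 mod 4 = 1, 215 mod 4 = 3; sign now +1
(215/69) = (8/69)   [reduce mod 69]
8 = 2^3·1; (2/69) = -1 since 69 mod 8 = 5, so (8/69) = (-1)^3·(1/69); sign now -1
(1/69) = 1; final value = sign = -1

-1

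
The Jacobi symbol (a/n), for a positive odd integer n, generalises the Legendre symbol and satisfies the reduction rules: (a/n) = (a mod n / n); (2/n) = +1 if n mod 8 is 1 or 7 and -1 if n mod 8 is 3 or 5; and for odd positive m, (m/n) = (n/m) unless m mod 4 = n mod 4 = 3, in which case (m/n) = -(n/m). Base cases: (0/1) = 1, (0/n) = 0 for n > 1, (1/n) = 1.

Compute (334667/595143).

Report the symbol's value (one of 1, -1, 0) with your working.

1

reciprocity: (334667/595143) = -1·(595143/334667) since 334667 mod 4 = 3, 595143 mod 4 = 3; sign now -1
(595143/334667) = (260476/334667)   [reduce mod 334667]
260476 = 2^2·65119; (2/334667) = -1 since 334667 mod 8 = 3, so (260476/334667) = (-1)^2·(65119/334667); sign now -1
reciprocity: (65119/334667) = -1·(334667/65119) since 65119 mod 4 = 3, 334667 mod 4 = 3; sign now +1
(334667/65119) = (9072/65119)   [reduce mod 65119]
9072 = 2^4·567; (2/65119) = +1 since 65119 mod 8 = 7, so (9072/65119) = (+1)^4·(567/65119); sign now +1
reciprocity: (567/65119) = -1·(65119/567) since 567 mod 4 = 3, 65119 mod 4 = 3; sign now -1
(65119/567) = (481/567)   [reduce mod 567]
reciprocity: (481/567) = +1·(567/481) since 481 mod 4 = 1, 567 mod 4 = 3; sign now -1
(567/481) = (86/481)   [reduce mod 481]
86 = 2^1·43; (2/481) = +1 since 481 mod 8 = 1, so (86/481) = (+1)^1·(43/481); sign now -1
reciprocity: (43/481) = +1·(481/43) since 43 mod 4 = 3, 481 mod 4 = 1; sign now -1
(481/43) = (8/43)   [reduce mod 43]
8 = 2^3·1; (2/43) = -1 since 43 mod 8 = 3, so (8/43) = (-1)^3·(1/43); sign now +1
(1/43) = 1; final value = sign = +1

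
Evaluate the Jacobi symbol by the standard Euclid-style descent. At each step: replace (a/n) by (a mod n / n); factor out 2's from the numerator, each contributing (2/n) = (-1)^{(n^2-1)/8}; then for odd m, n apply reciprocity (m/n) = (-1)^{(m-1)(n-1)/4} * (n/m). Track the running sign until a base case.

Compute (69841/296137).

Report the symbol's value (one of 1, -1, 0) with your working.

-1

flip (69841/296137) -> (296137/69841): both odd, 69841 mod 4 = 1, 296137 mod 4 = 1, so the flip contributes +1; sign now +1
(296137/69841): 296137 mod 69841 = 16773, so (296137/69841) = (16773/69841)
flip (16773/69841) -> (69841/16773): both odd, 16773 mod 4 = 1, 69841 mod 4 = 1, so the flip contributes +1; sign now +1
(69841/16773): 69841 mod 16773 = 2749, so (69841/16773) = (2749/16773)
flip (2749/16773) -> (16773/2749): both odd, 2749 mod 4 = 1, 16773 mod 4 = 1, so the flip contributes +1; sign now +1
(16773/2749): 16773 mod 2749 = 279, so (16773/2749) = (279/2749)
flip (279/2749) -> (2749/279): both odd, 279 mod 4 = 3, 2749 mod 4 = 1, so the flip contributes +1; sign now +1
(2749/279): 2749 mod 279 = 238, so (2749/279) = (238/279)
factor out 2^1: 238 = 2^1·119; with 279 mod 8 = 7, (2/279) = +1; sign now +1; continue with (119/279)
flip (119/279) -> (279/119): both odd, 119 mod 4 = 3, 279 mod 4 = 3, so the flip contributes -1; sign now -1
(279/119): 279 mod 119 = 41, so (279/119) = (41/119)
flip (41/119) -> (119/41): both odd, 41 mod 4 = 1, 119 mod 4 = 3, so the flip contributes +1; sign now -1
(119/41): 119 mod 41 = 37, so (119/41) = (37/41)
flip (37/41) -> (41/37): both odd, 37 mod 4 = 1, 41 mod 4 = 1, so the flip contributes +1; sign now -1
(41/37): 41 mod 37 = 4, so (41/37) = (4/37)
factor out 2^2: 4 = 2^2·1; with 37 mod 8 = 5, (2/37) = -1; sign now -1; continue with (1/37)
reached (1/37) = 1, so the symbol is -1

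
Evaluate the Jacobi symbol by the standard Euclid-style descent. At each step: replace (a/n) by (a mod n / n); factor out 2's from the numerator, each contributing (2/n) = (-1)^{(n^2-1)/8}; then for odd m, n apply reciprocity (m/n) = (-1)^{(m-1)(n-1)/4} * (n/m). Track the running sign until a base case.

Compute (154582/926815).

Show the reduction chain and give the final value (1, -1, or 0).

1

factor out 2^1: 154582 = 2^1·77291; with 926815 mod 8 = 7, (2/926815) = +1; sign now +1; continue with (77291/926815)
flip (77291/926815) -> (926815/77291): both odd, 77291 mod 4 = 3, 926815 mod 4 = 3, so the flip contributes -1; sign now -1
(926815/77291): 926815 mod 77291 = 76614, so (926815/77291) = (76614/77291)
factor out 2^1: 76614 = 2^1·38307; with 77291 mod 8 = 3, (2/77291) = -1; sign now +1; continue with (38307/77291)
flip (38307/77291) -> (77291/38307): both odd, 38307 mod 4 = 3, 77291 mod 4 = 3, so the flip contributes -1; sign now -1
(77291/38307): 77291 mod 38307 = 677, so (77291/38307) = (677/38307)
flip (677/38307) -> (38307/677): both odd, 677 mod 4 = 1, 38307 mod 4 = 3, so the flip contributes +1; sign now -1
(38307/677): 38307 mod 677 = 395, so (38307/677) = (395/677)
flip (395/677) -> (677/395): both odd, 395 mod 4 = 3, 677 mod 4 = 1, so the flip contributes +1; sign now -1
(677/395): 677 mod 395 = 282, so (677/395) = (282/395)
factor out 2^1: 282 = 2^1·141; with 395 mod 8 = 3, (2/395) = -1; sign now +1; continue with (141/395)
flip (141/395) -> (395/141): both odd, 141 mod 4 = 1, 395 mod 4 = 3, so the flip contributes +1; sign now +1
(395/141): 395 mod 141 = 113, so (395/141) = (113/141)
flip (113/141) -> (141/113): both odd, 113 mod 4 = 1, 141 mod 4 = 1, so the flip contributes +1; sign now +1
(141/113): 141 mod 113 = 28, so (141/113) = (28/113)
factor out 2^2: 28 = 2^2·7; with 113 mod 8 = 1, (2/113) = +1; sign now +1; continue with (7/113)
flip (7/113) -> (113/7): both odd, 7 mod 4 = 3, 113 mod 4 = 1, so the flip contributes +1; sign now +1
(113/7): 113 mod 7 = 1, so (113/7) = (1/7)
reached (1/7) = 1, so the symbol is +1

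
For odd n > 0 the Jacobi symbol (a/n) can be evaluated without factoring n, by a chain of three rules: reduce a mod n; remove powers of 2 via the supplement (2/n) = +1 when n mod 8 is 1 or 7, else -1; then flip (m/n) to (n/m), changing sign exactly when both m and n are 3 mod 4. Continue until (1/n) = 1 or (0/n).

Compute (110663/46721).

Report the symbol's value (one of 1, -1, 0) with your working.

-1

(110663/46721) = (17221/46721)   [reduce mod 46721]
reciprocity: (17221/46721) = +1·(46721/17221) since 17221 mod 4 = 1, 46721 mod 4 = 1; sign now +1
(46721/17221) = (12279/17221)   [reduce mod 17221]
reciprocity: (12279/17221) = +1·(17221/12279) since 12279 mod 4 = 3, 17221 mod 4 = 1; sign now +1
(17221/12279) = (4942/12279)   [reduce mod 12279]
4942 = 2^1·2471; (2/12279) = +1 since 12279 mod 8 = 7, so (4942/12279) = (+1)^1·(2471/12279); sign now +1
reciprocity: (2471/12279) = -1·(12279/2471) since 2471 mod 4 = 3, 12279 mod 4 = 3; sign now -1
(12279/2471) = (2395/2471)   [reduce mod 2471]
reciprocity: (2395/2471) = -1·(2471/2395) since 2395 mod 4 = 3, 2471 mod 4 = 3; sign now +1
(2471/2395) = (76/2395)   [reduce mod 2395]
76 = 2^2·19; (2/2395) = -1 since 2395 mod 8 = 3, so (76/2395) = (-1)^2·(19/2395); sign now +1
reciprocity: (19/2395) = -1·(2395/19) since 19 mod 4 = 3, 2395 mod 4 = 3; sign now -1
(2395/19) = (1/19)   [reduce mod 19]
(1/19) = 1; final value = sign = -1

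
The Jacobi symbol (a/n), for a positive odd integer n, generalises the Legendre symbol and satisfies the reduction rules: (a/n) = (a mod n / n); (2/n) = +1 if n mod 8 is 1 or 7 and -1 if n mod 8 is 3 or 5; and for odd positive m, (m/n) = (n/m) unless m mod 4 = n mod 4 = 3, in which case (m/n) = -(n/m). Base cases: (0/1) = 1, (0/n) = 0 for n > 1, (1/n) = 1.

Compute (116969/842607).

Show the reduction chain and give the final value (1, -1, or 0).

flip (116969/842607) -> (842607/116969): both odd, 116969 mod 4 = 1, 842607 mod 4 = 3, so the flip contributes +1; sign now +1
(842607/116969): 842607 mod 116969 = 23824, so (842607/116969) = (23824/116969)
factor out 2^4: 23824 = 2^4·1489; with 116969 mod 8 = 1, (2/116969) = +1; sign now +1; continue with (1489/116969)
flip (1489/116969) -> (116969/1489): both odd, 1489 mod 4 = 1, 116969 mod 4 = 1, so the flip contributes +1; sign now +1
(116969/1489): 116969 mod 1489 = 827, so (116969/1489) = (827/1489)
flip (827/1489) -> (1489/827): both odd, 827 mod 4 = 3, 1489 mod 4 = 1, so the flip contributes +1; sign now +1
(1489/827): 1489 mod 827 = 662, so (1489/827) = (662/827)
factor out 2^1: 662 = 2^1·331; with 827 mod 8 = 3, (2/827) = -1; sign now -1; continue with (331/827)
flip (331/827) -> (827/331): both odd, 331 mod 4 = 3, 827 mod 4 = 3, so the flip contributes -1; sign now +1
(827/331): 827 mod 331 = 165, so (827/331) = (165/331)
flip (165/331) -> (331/165): both odd, 165 mod 4 = 1, 331 mod 4 = 3, so the flip contributes +1; sign now +1
(331/165): 331 mod 165 = 1, so (331/165) = (1/165)
reached (1/165) = 1, so the symbol is +1

1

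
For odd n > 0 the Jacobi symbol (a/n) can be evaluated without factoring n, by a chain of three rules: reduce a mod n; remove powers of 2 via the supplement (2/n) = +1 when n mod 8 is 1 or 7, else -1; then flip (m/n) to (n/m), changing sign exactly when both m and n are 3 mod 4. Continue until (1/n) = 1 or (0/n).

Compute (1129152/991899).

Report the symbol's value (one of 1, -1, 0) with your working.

(1129152/991899): 1129152 mod 991899 = 137253, so (1129152/991899) = (137253/991899)
flip (137253/991899) -> (991899/137253): both odd, 137253 mod 4 = 1, 991899 mod 4 = 3, so the flip contributes +1; sign now +1
(991899/137253): 991899 mod 137253 = 31128, so (991899/137253) = (31128/137253)
factor out 2^3: 31128 = 2^3·3891; with 137253 mod 8 = 5, (2/137253) = -1; sign now -1; continue with (3891/137253)
flip (3891/137253) -> (137253/3891): both odd, 3891 mod 4 = 3, 137253 mod 4 = 1, so the flip contributes +1; sign now -1
(137253/3891): 137253 mod 3891 = 1068, so (137253/3891) = (1068/3891)
factor out 2^2: 1068 = 2^2·267; with 3891 mod 8 = 3, (2/3891) = -1; sign now -1; continue with (267/3891)
flip (267/3891) -> (3891/267): both odd, 267 mod 4 = 3, 3891 mod 4 = 3, so the flip contributes -1; sign now +1
(3891/267): 3891 mod 267 = 153, so (3891/267) = (153/267)
flip (153/267) -> (267/153): both odd, 153 mod 4 = 1, 267 mod 4 = 3, so the flip contributes +1; sign now +1
(267/153): 267 mod 153 = 114, so (267/153) = (114/153)
factor out 2^1: 114 = 2^1·57; with 153 mod 8 = 1, (2/153) = +1; sign now +1; continue with (57/153)
flip (57/153) -> (153/57): both odd, 57 mod 4 = 1, 153 mod 4 = 1, so the flip contributes +1; sign now +1
(153/57): 153 mod 57 = 39, so (153/57) = (39/57)
flip (39/57) -> (57/39): both odd, 39 mod 4 = 3, 57 mod 4 = 1, so the flip contributes +1; sign now +1
(57/39): 57 mod 39 = 18, so (57/39) = (18/39)
factor out 2^1: 18 = 2^1·9; with 39 mod 8 = 7, (2/39) = +1; sign now +1; continue with (9/39)
flip (9/39) -> (39/9): both odd, 9 mod 4 = 1, 39 mod 4 = 3, so the flip contributes +1; sign now +1
(39/9): 39 mod 9 = 3, so (39/9) = (3/9)
flip (3/9) -> (9/3): both odd, 3 mod 4 = 3, 9 mod 4 = 1, so the flip contributes +1; sign now +1
(9/3): 9 mod 3 = 0, so (9/3) = (0/3)
reached (0/3); gcd(a, n) > 1, so (0/3) = 0 and the symbol is 0

0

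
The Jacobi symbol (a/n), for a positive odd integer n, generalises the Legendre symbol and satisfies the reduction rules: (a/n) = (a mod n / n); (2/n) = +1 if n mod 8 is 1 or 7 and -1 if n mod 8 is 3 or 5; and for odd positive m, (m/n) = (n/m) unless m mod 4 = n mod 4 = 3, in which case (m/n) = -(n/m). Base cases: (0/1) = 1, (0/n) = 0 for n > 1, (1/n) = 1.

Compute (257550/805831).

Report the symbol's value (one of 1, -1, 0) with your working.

-1

factor out 2^1: 257550 = 2^1·128775; with 805831 mod 8 = 7, (2/805831) = +1; sign now +1; continue with (128775/805831)
flip (128775/805831) -> (805831/128775): both odd, 128775 mod 4 = 3, 805831 mod 4 = 3, so the flip contributes -1; sign now -1
(805831/128775): 805831 mod 128775 = 33181, so (805831/128775) = (33181/128775)
flip (33181/128775) -> (128775/33181): both odd, 33181 mod 4 = 1, 128775 mod 4 = 3, so the flip contributes +1; sign now -1
(128775/33181): 128775 mod 33181 = 29232, so (128775/33181) = (29232/33181)
factor out 2^4: 29232 = 2^4·1827; with 33181 mod 8 = 5, (2/33181) = -1; sign now -1; continue with (1827/33181)
flip (1827/33181) -> (33181/1827): both odd, 1827 mod 4 = 3, 33181 mod 4 = 1, so the flip contributes +1; sign now -1
(33181/1827): 33181 mod 1827 = 295, so (33181/1827) = (295/1827)
flip (295/1827) -> (1827/295): both odd, 295 mod 4 = 3, 1827 mod 4 = 3, so the flip contributes -1; sign now +1
(1827/295): 1827 mod 295 = 57, so (1827/295) = (57/295)
flip (57/295) -> (295/57): both odd, 57 mod 4 = 1, 295 mod 4 = 3, so the flip contributes +1; sign now +1
(295/57): 295 mod 57 = 10, so (295/57) = (10/57)
factor out 2^1: 10 = 2^1·5; with 57 mod 8 = 1, (2/57) = +1; sign now +1; continue with (5/57)
flip (5/57) -> (57/5): both odd, 5 mod 4 = 1, 57 mod 4 = 1, so the flip contributes +1; sign now +1
(57/5): 57 mod 5 = 2, so (57/5) = (2/5)
factor out 2^1: 2 = 2^1·1; with 5 mod 8 = 5, (2/5) = -1; sign now -1; continue with (1/5)
reached (1/5) = 1, so the symbol is -1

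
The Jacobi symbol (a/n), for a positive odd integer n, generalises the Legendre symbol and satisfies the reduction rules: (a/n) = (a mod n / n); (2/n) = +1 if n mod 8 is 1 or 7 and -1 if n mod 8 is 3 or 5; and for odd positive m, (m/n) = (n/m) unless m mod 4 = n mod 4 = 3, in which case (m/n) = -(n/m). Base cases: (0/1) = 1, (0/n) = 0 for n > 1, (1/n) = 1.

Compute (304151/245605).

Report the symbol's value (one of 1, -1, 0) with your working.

(304151/245605) = (58546/245605)   [reduce mod 245605]
58546 = 2^1·29273; (2/245605) = -1 since 245605 mod 8 = 5, so (58546/245605) = (-1)^1·(29273/245605); sign now -1
reciprocity: (29273/245605) = +1·(245605/29273) since 29273 mod 4 = 1, 245605 mod 4 = 1; sign now -1
(245605/29273) = (11421/29273)   [reduce mod 29273]
reciprocity: (11421/29273) = +1·(29273/11421) since 11421 mod 4 = 1, 29273 mod 4 = 1; sign now -1
(29273/11421) = (6431/11421)   [reduce mod 11421]
reciprocity: (6431/11421) = +1·(11421/6431) since 6431 mod 4 = 3, 11421 mod 4 = 1; sign now -1
(11421/6431) = (4990/6431)   [reduce mod 6431]
4990 = 2^1·2495; (2/6431) = +1 since 6431 mod 8 = 7, so (4990/6431) = (+1)^1·(2495/6431); sign now -1
reciprocity: (2495/6431) = -1·(6431/2495) since 2495 mod 4 = 3, 6431 mod 4 = 3; sign now +1
(6431/2495) = (1441/2495)   [reduce mod 2495]
reciprocity: (1441/2495) = +1·(2495/1441) since 1441 mod 4 = 1, 2495 mod 4 = 3; sign now +1
(2495/1441) = (1054/1441)   [reduce mod 1441]
1054 = 2^1·527; (2/1441) = +1 since 1441 mod 8 = 1, so (1054/1441) = (+1)^1·(527/1441); sign now +1
reciprocity: (527/1441) = +1·(1441/527) since 527 mod 4 = 3, 1441 mod 4 = 1; sign now +1
(1441/527) = (387/527)   [reduce mod 527]
reciprocity: (387/527) = -1·(527/387) since 387 mod 4 = 3, 527 mod 4 = 3; sign now -1
(527/387) = (140/387)   [reduce mod 387]
140 = 2^2·35; (2/387) = -1 since 387 mod 8 = 3, so (140/387) = (-1)^2·(35/387); sign now -1
reciprocity: (35/387) = -1·(387/35) since 35 mod 4 = 3, 387 mod 4 = 3; sign now +1
(387/35) = (2/35)   [reduce mod 35]
2 = 2^1·1; (2/35) = -1 since 35 mod 8 = 3, so (2/35) = (-1)^1·(1/35); sign now -1
(1/35) = 1; final value = sign = -1

-1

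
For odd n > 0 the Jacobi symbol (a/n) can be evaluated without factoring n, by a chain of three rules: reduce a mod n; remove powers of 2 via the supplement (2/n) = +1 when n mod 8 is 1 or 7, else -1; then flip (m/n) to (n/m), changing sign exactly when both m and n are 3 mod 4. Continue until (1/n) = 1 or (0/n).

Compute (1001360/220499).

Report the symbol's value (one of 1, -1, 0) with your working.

(1001360/220499): 1001360 mod 220499 = 119364, so (1001360/220499) = (119364/220499)
factor out 2^2: 119364 = 2^2·29841; with 220499 mod 8 = 3, (2/220499) = -1; sign now +1; continue with (29841/220499)
flip (29841/220499) -> (220499/29841): both odd, 29841 mod 4 = 1, 220499 mod 4 = 3, so the flip contributes +1; sign now +1
(220499/29841): 220499 mod 29841 = 11612, so (220499/29841) = (11612/29841)
factor out 2^2: 11612 = 2^2·2903; with 29841 mod 8 = 1, (2/29841) = +1; sign now +1; continue with (2903/29841)
flip (2903/29841) -> (29841/2903): both odd, 2903 mod 4 = 3, 29841 mod 4 = 1, so the flip contributes +1; sign now +1
(29841/2903): 29841 mod 2903 = 811, so (29841/2903) = (811/2903)
flip (811/2903) -> (2903/811): both odd, 811 mod 4 = 3, 2903 mod 4 = 3, so the flip contributes -1; sign now -1
(2903/811): 2903 mod 811 = 470, so (2903/811) = (470/811)
factor out 2^1: 470 = 2^1·235; with 811 mod 8 = 3, (2/811) = -1; sign now +1; continue with (235/811)
flip (235/811) -> (811/235): both odd, 235 mod 4 = 3, 811 mod 4 = 3, so the flip contributes -1; sign now -1
(811/235): 811 mod 235 = 106, so (811/235) = (106/235)
factor out 2^1: 106 = 2^1·53; with 235 mod 8 = 3, (2/235) = -1; sign now +1; continue with (53/235)
flip (53/235) -> (235/53): both odd, 53 mod 4 = 1, 235 mod 4 = 3, so the flip contributes +1; sign now +1
(235/53): 235 mod 53 = 23, so (235/53) = (23/53)
flip (23/53) -> (53/23): both odd, 23 mod 4 = 3, 53 mod 4 = 1, so the flip contributes +1; sign now +1
(53/23): 53 mod 23 = 7, so (53/23) = (7/23)
flip (7/23) -> (23/7): both odd, 7 mod 4 = 3, 23 mod 4 = 3, so the flip contributes -1; sign now -1
(23/7): 23 mod 7 = 2, so (23/7) = (2/7)
factor out 2^1: 2 = 2^1·1; with 7 mod 8 = 7, (2/7) = +1; sign now -1; continue with (1/7)
reached (1/7) = 1, so the symbol is -1

-1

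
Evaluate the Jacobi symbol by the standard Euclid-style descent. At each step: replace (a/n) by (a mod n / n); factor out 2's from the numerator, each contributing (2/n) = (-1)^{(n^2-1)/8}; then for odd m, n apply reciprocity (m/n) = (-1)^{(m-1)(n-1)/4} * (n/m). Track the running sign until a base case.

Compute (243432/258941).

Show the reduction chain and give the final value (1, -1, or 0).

-1

243432 = 2^3·30429; (2/258941) = -1 since 258941 mod 8 = 5, so (243432/258941) = (-1)^3·(30429/258941); sign now -1
reciprocity: (30429/258941) = +1·(258941/30429) since 30429 mod 4 = 1, 258941 mod 4 = 1; sign now -1
(258941/30429) = (15509/30429)   [reduce mod 30429]
reciprocity: (15509/30429) = +1·(30429/15509) since 15509 mod 4 = 1, 30429 mod 4 = 1; sign now -1
(30429/15509) = (14920/15509)   [reduce mod 15509]
14920 = 2^3·1865; (2/15509) = -1 since 15509 mod 8 = 5, so (14920/15509) = (-1)^3·(1865/15509); sign now +1
reciprocity: (1865/15509) = +1·(15509/1865) since 1865 mod 4 = 1, 15509 mod 4 = 1; sign now +1
(15509/1865) = (589/1865)   [reduce mod 1865]
reciprocity: (589/1865) = +1·(1865/589) since 589 mod 4 = 1, 1865 mod 4 = 1; sign now +1
(1865/589) = (98/589)   [reduce mod 589]
98 = 2^1·49; (2/589) = -1 since 589 mod 8 = 5, so (98/589) = (-1)^1·(49/589); sign now -1
reciprocity: (49/589) = +1·(589/49) since 49 mod 4 = 1, 589 mod 4 = 1; sign now -1
(589/49) = (1/49)   [reduce mod 49]
(1/49) = 1; final value = sign = -1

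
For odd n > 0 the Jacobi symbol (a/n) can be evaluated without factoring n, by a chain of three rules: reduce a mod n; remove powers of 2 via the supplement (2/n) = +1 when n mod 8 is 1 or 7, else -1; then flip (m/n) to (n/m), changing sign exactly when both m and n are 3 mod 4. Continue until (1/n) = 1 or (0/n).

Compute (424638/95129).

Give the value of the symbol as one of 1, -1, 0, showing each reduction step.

-1

(424638/95129) = (44122/95129)   [reduce mod 95129]
44122 = 2^1·22061; (2/95129) = +1 since 95129 mod 8 = 1, so (44122/95129) = (+1)^1·(22061/95129); sign now +1
reciprocity: (22061/95129) = +1·(95129/22061) since 22061 mod 4 = 1, 95129 mod 4 = 1; sign now +1
(95129/22061) = (6885/22061)   [reduce mod 22061]
reciprocity: (6885/22061) = +1·(22061/6885) since 6885 mod 4 = 1, 22061 mod 4 = 1; sign now +1
(22061/6885) = (1406/6885)   [reduce mod 6885]
1406 = 2^1·703; (2/6885) = -1 since 6885 mod 8 = 5, so (1406/6885) = (-1)^1·(703/6885); sign now -1
reciprocity: (703/6885) = +1·(6885/703) since 703 mod 4 = 3, 6885 mod 4 = 1; sign now -1
(6885/703) = (558/703)   [reduce mod 703]
558 = 2^1·279; (2/703) = +1 since 703 mod 8 = 7, so (558/703) = (+1)^1·(279/703); sign now -1
reciprocity: (279/703) = -1·(703/279) since 279 mod 4 = 3, 703 mod 4 = 3; sign now +1
(703/279) = (145/279)   [reduce mod 279]
reciprocity: (145/279) = +1·(279/145) since 145 mod 4 = 1, 279 mod 4 = 3; sign now +1
(279/145) = (134/145)   [reduce mod 145]
134 = 2^1·67; (2/145) = +1 since 145 mod 8 = 1, so (134/145) = (+1)^1·(67/145); sign now +1
reciprocity: (67/145) = +1·(145/67) since 67 mod 4 = 3, 145 mod 4 = 1; sign now +1
(145/67) = (11/67)   [reduce mod 67]
reciprocity: (11/67) = -1·(67/11) since 11 mod 4 = 3, 67 mod 4 = 3; sign now -1
(67/11) = (1/11)   [reduce mod 11]
(1/11) = 1; final value = sign = -1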